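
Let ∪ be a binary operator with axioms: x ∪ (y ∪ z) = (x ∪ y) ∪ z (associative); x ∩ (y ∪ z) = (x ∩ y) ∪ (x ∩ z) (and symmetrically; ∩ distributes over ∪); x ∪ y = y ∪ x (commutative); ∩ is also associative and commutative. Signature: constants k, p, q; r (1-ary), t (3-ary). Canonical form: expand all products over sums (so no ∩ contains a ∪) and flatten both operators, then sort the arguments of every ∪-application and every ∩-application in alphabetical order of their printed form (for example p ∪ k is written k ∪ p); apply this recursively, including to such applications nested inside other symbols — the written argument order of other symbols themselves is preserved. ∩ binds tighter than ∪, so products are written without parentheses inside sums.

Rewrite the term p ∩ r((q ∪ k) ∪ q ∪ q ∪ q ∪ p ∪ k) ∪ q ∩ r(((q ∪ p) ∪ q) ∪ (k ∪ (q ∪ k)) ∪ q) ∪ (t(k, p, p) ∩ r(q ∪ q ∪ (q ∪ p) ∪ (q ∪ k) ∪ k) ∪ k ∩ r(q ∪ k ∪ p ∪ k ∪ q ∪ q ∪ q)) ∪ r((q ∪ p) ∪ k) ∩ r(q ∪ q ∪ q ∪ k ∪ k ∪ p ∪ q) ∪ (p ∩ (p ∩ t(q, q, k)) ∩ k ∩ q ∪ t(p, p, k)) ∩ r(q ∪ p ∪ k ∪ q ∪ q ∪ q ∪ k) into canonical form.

Expand products over sums:  p ∩ r(k ∪ k ∪ p ∪ q ∪ q ∪ q ∪ q) ∪ q ∩ r(k ∪ k ∪ p ∪ q ∪ q ∪ q ∪ q) ∪ r(k ∪ k ∪ p ∪ q ∪ q ∪ q ∪ q) ∩ t(k, p, p) ∪ k ∩ r(k ∪ k ∪ p ∪ q ∪ q ∪ q ∪ q) ∪ r(k ∪ k ∪ p ∪ q ∪ q ∪ q ∪ q) ∩ r(k ∪ p ∪ q) ∪ k ∩ p ∩ p ∩ q ∩ r(k ∪ k ∪ p ∪ q ∪ q ∪ q ∪ q) ∩ t(q, q, k) ∪ r(k ∪ k ∪ p ∪ q ∪ q ∪ q ∪ q) ∩ t(p, p, k)
Sort arguments:  k ∩ p ∩ p ∩ q ∩ r(k ∪ k ∪ p ∪ q ∪ q ∪ q ∪ q) ∩ t(q, q, k) ∪ k ∩ r(k ∪ k ∪ p ∪ q ∪ q ∪ q ∪ q) ∪ p ∩ r(k ∪ k ∪ p ∪ q ∪ q ∪ q ∪ q) ∪ q ∩ r(k ∪ k ∪ p ∪ q ∪ q ∪ q ∪ q) ∪ r(k ∪ k ∪ p ∪ q ∪ q ∪ q ∪ q) ∩ r(k ∪ p ∪ q) ∪ r(k ∪ k ∪ p ∪ q ∪ q ∪ q ∪ q) ∩ t(k, p, p) ∪ r(k ∪ k ∪ p ∪ q ∪ q ∪ q ∪ q) ∩ t(p, p, k)

Answer: k ∩ p ∩ p ∩ q ∩ r(k ∪ k ∪ p ∪ q ∪ q ∪ q ∪ q) ∩ t(q, q, k) ∪ k ∩ r(k ∪ k ∪ p ∪ q ∪ q ∪ q ∪ q) ∪ p ∩ r(k ∪ k ∪ p ∪ q ∪ q ∪ q ∪ q) ∪ q ∩ r(k ∪ k ∪ p ∪ q ∪ q ∪ q ∪ q) ∪ r(k ∪ k ∪ p ∪ q ∪ q ∪ q ∪ q) ∩ r(k ∪ p ∪ q) ∪ r(k ∪ k ∪ p ∪ q ∪ q ∪ q ∪ q) ∩ t(k, p, p) ∪ r(k ∪ k ∪ p ∪ q ∪ q ∪ q ∪ q) ∩ t(p, p, k)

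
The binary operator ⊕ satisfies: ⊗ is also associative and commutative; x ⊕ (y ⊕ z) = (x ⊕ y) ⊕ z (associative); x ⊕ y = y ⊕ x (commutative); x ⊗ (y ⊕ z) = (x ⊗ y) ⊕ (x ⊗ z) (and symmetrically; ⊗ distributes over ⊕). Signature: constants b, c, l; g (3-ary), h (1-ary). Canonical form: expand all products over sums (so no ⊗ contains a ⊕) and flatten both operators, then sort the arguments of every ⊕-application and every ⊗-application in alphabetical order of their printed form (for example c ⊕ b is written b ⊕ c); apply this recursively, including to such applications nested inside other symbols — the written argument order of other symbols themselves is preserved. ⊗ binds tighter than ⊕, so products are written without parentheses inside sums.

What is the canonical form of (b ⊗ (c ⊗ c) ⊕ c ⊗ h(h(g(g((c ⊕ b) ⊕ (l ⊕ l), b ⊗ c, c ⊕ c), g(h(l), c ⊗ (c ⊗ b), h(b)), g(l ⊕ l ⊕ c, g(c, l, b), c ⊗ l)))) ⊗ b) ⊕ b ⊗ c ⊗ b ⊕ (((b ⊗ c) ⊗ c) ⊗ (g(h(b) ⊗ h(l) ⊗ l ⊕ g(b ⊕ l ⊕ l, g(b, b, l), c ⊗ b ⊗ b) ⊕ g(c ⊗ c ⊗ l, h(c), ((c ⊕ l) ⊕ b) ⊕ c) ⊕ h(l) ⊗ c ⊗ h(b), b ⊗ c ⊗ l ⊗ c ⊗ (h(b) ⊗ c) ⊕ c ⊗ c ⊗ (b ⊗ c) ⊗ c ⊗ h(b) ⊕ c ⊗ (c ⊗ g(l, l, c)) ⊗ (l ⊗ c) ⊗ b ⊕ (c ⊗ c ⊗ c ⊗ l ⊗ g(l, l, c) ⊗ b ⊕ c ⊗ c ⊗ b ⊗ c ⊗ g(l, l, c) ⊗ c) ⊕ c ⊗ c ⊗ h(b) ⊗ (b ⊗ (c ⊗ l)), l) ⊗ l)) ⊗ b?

Un-nest:  b ⊗ c ⊗ c ⊕ b ⊗ c ⊗ h(h(g(g(b ⊕ c ⊕ l ⊕ l, b ⊗ c, c ⊕ c), g(h(l), b ⊗ c ⊗ c, h(b)), g(c ⊕ l ⊕ l, g(c, l, b), c ⊗ l)))) ⊕ b ⊗ b ⊗ c ⊕ b ⊗ b ⊗ c ⊗ c ⊗ g(c ⊗ h(b) ⊗ h(l) ⊕ g(b ⊕ l ⊕ l, g(b, b, l), b ⊗ b ⊗ c) ⊕ g(c ⊗ c ⊗ l, h(c), b ⊕ c ⊕ c ⊕ l) ⊕ h(b) ⊗ h(l) ⊗ l, b ⊗ c ⊗ c ⊗ c ⊗ c ⊗ g(l, l, c) ⊕ b ⊗ c ⊗ c ⊗ c ⊗ c ⊗ h(b) ⊕ b ⊗ c ⊗ c ⊗ c ⊗ g(l, l, c) ⊗ l ⊕ b ⊗ c ⊗ c ⊗ c ⊗ g(l, l, c) ⊗ l ⊕ b ⊗ c ⊗ c ⊗ c ⊗ h(b) ⊗ l ⊕ b ⊗ c ⊗ c ⊗ c ⊗ h(b) ⊗ l, l) ⊗ l
Order the arguments:  b ⊗ b ⊗ c ⊕ b ⊗ b ⊗ c ⊗ c ⊗ g(c ⊗ h(b) ⊗ h(l) ⊕ g(b ⊕ l ⊕ l, g(b, b, l), b ⊗ b ⊗ c) ⊕ g(c ⊗ c ⊗ l, h(c), b ⊕ c ⊕ c ⊕ l) ⊕ h(b) ⊗ h(l) ⊗ l, b ⊗ c ⊗ c ⊗ c ⊗ c ⊗ g(l, l, c) ⊕ b ⊗ c ⊗ c ⊗ c ⊗ c ⊗ h(b) ⊕ b ⊗ c ⊗ c ⊗ c ⊗ g(l, l, c) ⊗ l ⊕ b ⊗ c ⊗ c ⊗ c ⊗ g(l, l, c) ⊗ l ⊕ b ⊗ c ⊗ c ⊗ c ⊗ h(b) ⊗ l ⊕ b ⊗ c ⊗ c ⊗ c ⊗ h(b) ⊗ l, l) ⊗ l ⊕ b ⊗ c ⊗ c ⊕ b ⊗ c ⊗ h(h(g(g(b ⊕ c ⊕ l ⊕ l, b ⊗ c, c ⊕ c), g(h(l), b ⊗ c ⊗ c, h(b)), g(c ⊕ l ⊕ l, g(c, l, b), c ⊗ l))))

Answer: b ⊗ b ⊗ c ⊕ b ⊗ b ⊗ c ⊗ c ⊗ g(c ⊗ h(b) ⊗ h(l) ⊕ g(b ⊕ l ⊕ l, g(b, b, l), b ⊗ b ⊗ c) ⊕ g(c ⊗ c ⊗ l, h(c), b ⊕ c ⊕ c ⊕ l) ⊕ h(b) ⊗ h(l) ⊗ l, b ⊗ c ⊗ c ⊗ c ⊗ c ⊗ g(l, l, c) ⊕ b ⊗ c ⊗ c ⊗ c ⊗ c ⊗ h(b) ⊕ b ⊗ c ⊗ c ⊗ c ⊗ g(l, l, c) ⊗ l ⊕ b ⊗ c ⊗ c ⊗ c ⊗ g(l, l, c) ⊗ l ⊕ b ⊗ c ⊗ c ⊗ c ⊗ h(b) ⊗ l ⊕ b ⊗ c ⊗ c ⊗ c ⊗ h(b) ⊗ l, l) ⊗ l ⊕ b ⊗ c ⊗ c ⊕ b ⊗ c ⊗ h(h(g(g(b ⊕ c ⊕ l ⊕ l, b ⊗ c, c ⊕ c), g(h(l), b ⊗ c ⊗ c, h(b)), g(c ⊕ l ⊕ l, g(c, l, b), c ⊗ l))))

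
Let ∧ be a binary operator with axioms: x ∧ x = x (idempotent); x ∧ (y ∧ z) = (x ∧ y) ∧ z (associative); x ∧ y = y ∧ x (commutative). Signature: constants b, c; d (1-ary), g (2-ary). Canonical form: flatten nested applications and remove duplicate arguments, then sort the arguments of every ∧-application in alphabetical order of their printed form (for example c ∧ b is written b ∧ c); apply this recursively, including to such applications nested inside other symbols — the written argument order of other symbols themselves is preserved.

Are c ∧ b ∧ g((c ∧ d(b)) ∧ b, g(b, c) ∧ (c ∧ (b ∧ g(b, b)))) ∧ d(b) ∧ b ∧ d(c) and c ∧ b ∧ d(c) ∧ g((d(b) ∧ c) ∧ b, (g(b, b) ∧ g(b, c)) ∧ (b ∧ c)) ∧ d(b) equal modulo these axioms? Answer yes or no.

Left:  c ∧ b ∧ g((c ∧ d(b)) ∧ b, g(b, c) ∧ (c ∧ (b ∧ g(b, b)))) ∧ d(b) ∧ b ∧ d(c)
  Inside:  g((c ∧ d(b)) ∧ b, g(b, c) ∧ (c ∧ (b ∧ g(b, b))))  →  g(b ∧ c ∧ d(b), b ∧ c ∧ g(b, b) ∧ g(b, c))
  Deduplicate:  drop duplicate b
  Sort arguments:  b ∧ c ∧ d(b) ∧ d(c) ∧ g(b ∧ c ∧ d(b), b ∧ c ∧ g(b, b) ∧ g(b, c))
Right:  c ∧ b ∧ d(c) ∧ g((d(b) ∧ c) ∧ b, (g(b, b) ∧ g(b, c)) ∧ (b ∧ c)) ∧ d(b)
  Simplify inside:  g((d(b) ∧ c) ∧ b, (g(b, b) ∧ g(b, c)) ∧ (b ∧ c))  →  g(b ∧ c ∧ d(b), b ∧ c ∧ g(b, b) ∧ g(b, c))
  Sort arguments:  b ∧ c ∧ d(b) ∧ d(c) ∧ g(b ∧ c ∧ d(b), b ∧ c ∧ g(b, b) ∧ g(b, c))

Answer: yes — both canonical forms are b ∧ c ∧ d(b) ∧ d(c) ∧ g(b ∧ c ∧ d(b), b ∧ c ∧ g(b, b) ∧ g(b, c))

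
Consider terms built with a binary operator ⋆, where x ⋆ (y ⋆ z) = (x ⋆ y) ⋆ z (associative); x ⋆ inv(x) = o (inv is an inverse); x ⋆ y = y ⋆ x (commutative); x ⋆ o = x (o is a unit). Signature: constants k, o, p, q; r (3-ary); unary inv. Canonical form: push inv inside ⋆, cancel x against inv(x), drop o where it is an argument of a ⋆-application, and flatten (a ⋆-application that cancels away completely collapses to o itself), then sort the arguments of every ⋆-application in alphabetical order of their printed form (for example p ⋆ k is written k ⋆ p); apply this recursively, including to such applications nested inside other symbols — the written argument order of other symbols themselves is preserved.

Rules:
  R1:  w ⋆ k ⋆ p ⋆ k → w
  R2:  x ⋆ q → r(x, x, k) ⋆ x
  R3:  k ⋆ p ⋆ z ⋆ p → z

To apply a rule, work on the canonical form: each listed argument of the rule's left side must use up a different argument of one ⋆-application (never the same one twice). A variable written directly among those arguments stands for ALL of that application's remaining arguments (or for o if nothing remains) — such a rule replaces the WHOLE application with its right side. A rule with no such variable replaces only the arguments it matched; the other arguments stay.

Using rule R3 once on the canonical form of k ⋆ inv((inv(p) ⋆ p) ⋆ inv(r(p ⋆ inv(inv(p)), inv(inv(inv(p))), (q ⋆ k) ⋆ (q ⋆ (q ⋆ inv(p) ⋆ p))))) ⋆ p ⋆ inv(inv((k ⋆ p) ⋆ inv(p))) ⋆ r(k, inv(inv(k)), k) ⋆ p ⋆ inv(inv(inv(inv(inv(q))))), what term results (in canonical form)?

Canonical form:  inv(q) ⋆ k ⋆ k ⋆ p ⋆ p ⋆ r(k, k, k) ⋆ r(p ⋆ p, inv(p), k ⋆ q ⋆ q ⋆ q)
R3 matches:  uses k, p, p;  z := inv(q) ⋆ k ⋆ r(k, k, k) ⋆ r(p ⋆ p, inv(p), k ⋆ q ⋆ q ⋆ q)
Every leftover argument binds to the variable; the entire application is replaced.
Result:  inv(q) ⋆ k ⋆ r(k, k, k) ⋆ r(p ⋆ p, inv(p), k ⋆ q ⋆ q ⋆ q)

Answer: inv(q) ⋆ k ⋆ r(k, k, k) ⋆ r(p ⋆ p, inv(p), k ⋆ q ⋆ q ⋆ q)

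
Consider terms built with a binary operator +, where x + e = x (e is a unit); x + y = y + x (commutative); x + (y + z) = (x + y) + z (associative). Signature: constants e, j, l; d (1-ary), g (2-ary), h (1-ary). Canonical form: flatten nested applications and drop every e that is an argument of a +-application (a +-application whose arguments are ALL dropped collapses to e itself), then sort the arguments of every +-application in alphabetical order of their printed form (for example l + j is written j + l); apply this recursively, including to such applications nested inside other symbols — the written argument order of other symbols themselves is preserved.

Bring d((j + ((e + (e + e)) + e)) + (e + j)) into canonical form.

Answer: d(j + j)

Derivation:
Focus inside:  (j + ((e + (e + e)) + e)) + (e + j)
Un-nest:  j + e + e + e + e + e + j
Unit:  drop e (×5)
Sort:  j + j
Reassemble:  d(j + j)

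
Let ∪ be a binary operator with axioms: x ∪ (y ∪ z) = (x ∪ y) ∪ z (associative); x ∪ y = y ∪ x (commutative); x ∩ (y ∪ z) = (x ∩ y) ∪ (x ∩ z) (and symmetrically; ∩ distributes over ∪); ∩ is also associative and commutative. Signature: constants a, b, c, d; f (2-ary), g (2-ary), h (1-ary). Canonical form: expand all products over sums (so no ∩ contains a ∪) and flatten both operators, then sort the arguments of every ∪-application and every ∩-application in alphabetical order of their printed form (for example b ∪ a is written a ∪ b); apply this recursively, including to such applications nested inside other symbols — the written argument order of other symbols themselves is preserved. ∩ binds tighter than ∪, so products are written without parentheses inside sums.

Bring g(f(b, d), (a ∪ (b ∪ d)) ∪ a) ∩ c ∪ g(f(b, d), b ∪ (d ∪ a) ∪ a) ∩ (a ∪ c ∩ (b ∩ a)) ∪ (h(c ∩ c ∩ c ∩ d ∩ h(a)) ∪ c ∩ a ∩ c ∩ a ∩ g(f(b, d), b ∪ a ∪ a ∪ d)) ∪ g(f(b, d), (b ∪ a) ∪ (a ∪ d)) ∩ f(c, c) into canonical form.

Answer: a ∩ a ∩ c ∩ c ∩ g(f(b, d), a ∪ a ∪ b ∪ d) ∪ a ∩ b ∩ c ∩ g(f(b, d), a ∪ a ∪ b ∪ d) ∪ a ∩ g(f(b, d), a ∪ a ∪ b ∪ d) ∪ c ∩ g(f(b, d), a ∪ a ∪ b ∪ d) ∪ f(c, c) ∩ g(f(b, d), a ∪ a ∪ b ∪ d) ∪ h(c ∩ c ∩ c ∩ d ∩ h(a))

Derivation:
Expand:  c ∩ g(f(b, d), a ∪ a ∪ b ∪ d) ∪ a ∩ g(f(b, d), a ∪ a ∪ b ∪ d) ∪ a ∩ b ∩ c ∩ g(f(b, d), a ∪ a ∪ b ∪ d) ∪ h(c ∩ c ∩ c ∩ d ∩ h(a)) ∪ a ∩ a ∩ c ∩ c ∩ g(f(b, d), a ∪ a ∪ b ∪ d) ∪ f(c, c) ∩ g(f(b, d), a ∪ a ∪ b ∪ d)
Order the arguments:  a ∩ a ∩ c ∩ c ∩ g(f(b, d), a ∪ a ∪ b ∪ d) ∪ a ∩ b ∩ c ∩ g(f(b, d), a ∪ a ∪ b ∪ d) ∪ a ∩ g(f(b, d), a ∪ a ∪ b ∪ d) ∪ c ∩ g(f(b, d), a ∪ a ∪ b ∪ d) ∪ f(c, c) ∩ g(f(b, d), a ∪ a ∪ b ∪ d) ∪ h(c ∩ c ∩ c ∩ d ∩ h(a))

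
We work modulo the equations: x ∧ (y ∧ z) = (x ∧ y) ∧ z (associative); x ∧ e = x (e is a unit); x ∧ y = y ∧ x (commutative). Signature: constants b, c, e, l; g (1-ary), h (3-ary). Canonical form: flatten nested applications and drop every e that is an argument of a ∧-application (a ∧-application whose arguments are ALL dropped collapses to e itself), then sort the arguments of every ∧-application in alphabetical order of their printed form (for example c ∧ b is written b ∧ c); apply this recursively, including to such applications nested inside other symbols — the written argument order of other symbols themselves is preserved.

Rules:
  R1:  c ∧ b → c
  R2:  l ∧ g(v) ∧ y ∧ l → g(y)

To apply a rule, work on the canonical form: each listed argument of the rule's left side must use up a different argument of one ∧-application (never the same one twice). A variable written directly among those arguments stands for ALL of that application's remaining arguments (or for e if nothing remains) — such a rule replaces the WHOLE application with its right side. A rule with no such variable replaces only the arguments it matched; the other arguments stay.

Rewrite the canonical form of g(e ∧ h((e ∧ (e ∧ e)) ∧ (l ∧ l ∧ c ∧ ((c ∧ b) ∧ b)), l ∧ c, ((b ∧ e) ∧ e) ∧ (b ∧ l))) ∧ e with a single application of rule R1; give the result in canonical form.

Answer: g(h(b ∧ c ∧ c ∧ l ∧ l, c ∧ l, b ∧ b ∧ l))

Derivation:
Canonical form:  g(h(b ∧ b ∧ c ∧ c ∧ l ∧ l, c ∧ l, b ∧ b ∧ l))
Apply R1:  consuming b, c
Giving:  g(h(b ∧ c ∧ c ∧ l ∧ l, c ∧ l, b ∧ b ∧ l))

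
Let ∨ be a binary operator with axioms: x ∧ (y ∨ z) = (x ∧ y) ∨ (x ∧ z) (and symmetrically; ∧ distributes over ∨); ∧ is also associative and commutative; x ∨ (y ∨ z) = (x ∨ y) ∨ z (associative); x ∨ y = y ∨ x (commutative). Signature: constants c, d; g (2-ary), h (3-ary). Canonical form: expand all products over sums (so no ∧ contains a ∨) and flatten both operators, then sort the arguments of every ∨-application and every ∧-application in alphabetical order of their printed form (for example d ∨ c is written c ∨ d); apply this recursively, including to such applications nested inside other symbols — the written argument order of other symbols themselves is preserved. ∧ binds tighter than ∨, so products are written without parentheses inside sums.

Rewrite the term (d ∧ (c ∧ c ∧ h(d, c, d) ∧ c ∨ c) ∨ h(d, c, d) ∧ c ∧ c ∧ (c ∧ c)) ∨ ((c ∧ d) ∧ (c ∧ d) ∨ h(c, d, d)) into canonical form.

Expand:  c ∧ c ∧ c ∧ d ∧ h(d, c, d) ∨ c ∧ d ∨ c ∧ c ∧ c ∧ c ∧ h(d, c, d) ∨ c ∧ c ∧ d ∧ d ∨ h(c, d, d)
Sort:  c ∧ c ∧ c ∧ c ∧ h(d, c, d) ∨ c ∧ c ∧ c ∧ d ∧ h(d, c, d) ∨ c ∧ c ∧ d ∧ d ∨ c ∧ d ∨ h(c, d, d)

Answer: c ∧ c ∧ c ∧ c ∧ h(d, c, d) ∨ c ∧ c ∧ c ∧ d ∧ h(d, c, d) ∨ c ∧ c ∧ d ∧ d ∨ c ∧ d ∨ h(c, d, d)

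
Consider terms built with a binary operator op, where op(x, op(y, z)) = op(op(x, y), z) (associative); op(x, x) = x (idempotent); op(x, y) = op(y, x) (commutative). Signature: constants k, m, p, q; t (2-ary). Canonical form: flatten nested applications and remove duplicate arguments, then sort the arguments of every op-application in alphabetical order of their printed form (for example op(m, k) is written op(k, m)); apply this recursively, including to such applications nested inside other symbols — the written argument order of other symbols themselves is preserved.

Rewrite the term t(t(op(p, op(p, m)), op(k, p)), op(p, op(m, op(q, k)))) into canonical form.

Focus inside:  op(p, op(m, op(q, k)))
Un-nest:  op(p, m, q, k)
Sort arguments:  op(k, m, p, q)
Reassemble:  t(t(op(m, p), op(k, p)), op(k, m, p, q))

Answer: t(t(op(m, p), op(k, p)), op(k, m, p, q))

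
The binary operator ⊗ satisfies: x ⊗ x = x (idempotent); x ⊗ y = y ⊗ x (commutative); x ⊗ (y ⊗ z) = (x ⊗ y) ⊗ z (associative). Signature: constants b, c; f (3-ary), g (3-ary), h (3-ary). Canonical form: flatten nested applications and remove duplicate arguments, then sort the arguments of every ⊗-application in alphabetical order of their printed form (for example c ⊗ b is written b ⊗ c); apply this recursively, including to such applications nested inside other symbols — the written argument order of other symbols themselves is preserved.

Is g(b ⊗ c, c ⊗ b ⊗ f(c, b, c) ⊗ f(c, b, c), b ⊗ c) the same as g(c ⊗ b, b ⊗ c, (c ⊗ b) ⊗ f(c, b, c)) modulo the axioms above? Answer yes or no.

Answer: no — g(b ⊗ c, b ⊗ c ⊗ f(c, b, c), b ⊗ c) vs g(b ⊗ c, b ⊗ c, b ⊗ c ⊗ f(c, b, c))

Derivation:
Left:  g(b ⊗ c, c ⊗ b ⊗ f(c, b, c) ⊗ f(c, b, c), b ⊗ c)
  Descend into:  c ⊗ b ⊗ f(c, b, c) ⊗ f(c, b, c)
  Idempotence:  drop duplicate f(c, b, c)
  Order the arguments:  b ⊗ c ⊗ f(c, b, c)
  Put back:  g(b ⊗ c, b ⊗ c ⊗ f(c, b, c), b ⊗ c)
Right:  g(c ⊗ b, b ⊗ c, (c ⊗ b) ⊗ f(c, b, c))
  Work inside:  (c ⊗ b) ⊗ f(c, b, c)
  Flatten:  c ⊗ b ⊗ f(c, b, c)
  Order the arguments:  b ⊗ c ⊗ f(c, b, c)
  Put back:  g(b ⊗ c, b ⊗ c, b ⊗ c ⊗ f(c, b, c))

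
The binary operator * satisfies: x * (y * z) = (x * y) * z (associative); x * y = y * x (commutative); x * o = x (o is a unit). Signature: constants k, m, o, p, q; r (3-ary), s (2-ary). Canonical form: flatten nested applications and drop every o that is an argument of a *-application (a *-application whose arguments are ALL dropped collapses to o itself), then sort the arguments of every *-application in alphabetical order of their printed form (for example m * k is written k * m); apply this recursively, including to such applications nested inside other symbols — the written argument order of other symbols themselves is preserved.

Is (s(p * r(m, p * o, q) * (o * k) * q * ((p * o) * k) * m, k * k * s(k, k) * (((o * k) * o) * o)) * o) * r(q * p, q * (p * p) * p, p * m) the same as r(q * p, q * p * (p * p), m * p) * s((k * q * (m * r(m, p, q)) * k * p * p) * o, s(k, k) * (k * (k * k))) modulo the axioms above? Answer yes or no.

Left:  (s(p * r(m, p * o, q) * (o * k) * q * ((p * o) * k) * m, k * k * s(k, k) * (((o * k) * o) * o)) * o) * r(q * p, q * (p * p) * p, p * m)
  Merge nested applications:  s(p * r(m, p * o, q) * (o * k) * q * ((p * o) * k) * m, k * k * s(k, k) * (((o * k) * o) * o)) * o * r(q * p, q * (p * p) * p, p * m)
  Inside:  s(p * r(m, p * o, q) * (o * k) * q * ((p * o) * k) * m, k * k * s(k, k) * (((o * k) * o) * o))  →  s(k * k * m * p * p * q * r(m, p, q), k * k * k * s(k, k))
  Simplify inside:  r(q * p, q * (p * p) * p, p * m)  →  r(p * q, p * p * p * q, m * p)
  Units out:  drop o
  Order the arguments:  r(p * q, p * p * p * q, m * p) * s(k * k * m * p * p * q * r(m, p, q), k * k * k * s(k, k))
Right:  r(q * p, q * p * (p * p), m * p) * s((k * q * (m * r(m, p, q)) * k * p * p) * o, s(k, k) * (k * (k * k)))
  Inside:  r(q * p, q * p * (p * p), m * p)  →  r(p * q, p * p * p * q, m * p)
  Canonicalize subterm:  s((k * q * (m * r(m, p, q)) * k * p * p) * o, s(k, k) * (k * (k * k)))  →  s(k * k * m * p * p * q * r(m, p, q), k * k * k * s(k, k))
  Order the arguments:  r(p * q, p * p * p * q, m * p) * s(k * k * m * p * p * q * r(m, p, q), k * k * k * s(k, k))

Answer: yes — both canonical forms are r(p * q, p * p * p * q, m * p) * s(k * k * m * p * p * q * r(m, p, q), k * k * k * s(k, k))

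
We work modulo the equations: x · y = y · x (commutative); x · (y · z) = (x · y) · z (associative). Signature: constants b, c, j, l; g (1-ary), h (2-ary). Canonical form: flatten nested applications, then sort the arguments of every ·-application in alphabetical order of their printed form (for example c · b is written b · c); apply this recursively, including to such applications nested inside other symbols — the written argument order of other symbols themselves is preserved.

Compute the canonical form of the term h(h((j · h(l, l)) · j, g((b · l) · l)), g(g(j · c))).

Answer: h(h(h(l, l) · j · j, g(b · l · l)), g(g(c · j)))

Derivation:
Work inside:  (j · h(l, l)) · j
Merge nested applications:  j · h(l, l) · j
Sort arguments:  h(l, l) · j · j
Put back:  h(h(h(l, l) · j · j, g(b · l · l)), g(g(c · j)))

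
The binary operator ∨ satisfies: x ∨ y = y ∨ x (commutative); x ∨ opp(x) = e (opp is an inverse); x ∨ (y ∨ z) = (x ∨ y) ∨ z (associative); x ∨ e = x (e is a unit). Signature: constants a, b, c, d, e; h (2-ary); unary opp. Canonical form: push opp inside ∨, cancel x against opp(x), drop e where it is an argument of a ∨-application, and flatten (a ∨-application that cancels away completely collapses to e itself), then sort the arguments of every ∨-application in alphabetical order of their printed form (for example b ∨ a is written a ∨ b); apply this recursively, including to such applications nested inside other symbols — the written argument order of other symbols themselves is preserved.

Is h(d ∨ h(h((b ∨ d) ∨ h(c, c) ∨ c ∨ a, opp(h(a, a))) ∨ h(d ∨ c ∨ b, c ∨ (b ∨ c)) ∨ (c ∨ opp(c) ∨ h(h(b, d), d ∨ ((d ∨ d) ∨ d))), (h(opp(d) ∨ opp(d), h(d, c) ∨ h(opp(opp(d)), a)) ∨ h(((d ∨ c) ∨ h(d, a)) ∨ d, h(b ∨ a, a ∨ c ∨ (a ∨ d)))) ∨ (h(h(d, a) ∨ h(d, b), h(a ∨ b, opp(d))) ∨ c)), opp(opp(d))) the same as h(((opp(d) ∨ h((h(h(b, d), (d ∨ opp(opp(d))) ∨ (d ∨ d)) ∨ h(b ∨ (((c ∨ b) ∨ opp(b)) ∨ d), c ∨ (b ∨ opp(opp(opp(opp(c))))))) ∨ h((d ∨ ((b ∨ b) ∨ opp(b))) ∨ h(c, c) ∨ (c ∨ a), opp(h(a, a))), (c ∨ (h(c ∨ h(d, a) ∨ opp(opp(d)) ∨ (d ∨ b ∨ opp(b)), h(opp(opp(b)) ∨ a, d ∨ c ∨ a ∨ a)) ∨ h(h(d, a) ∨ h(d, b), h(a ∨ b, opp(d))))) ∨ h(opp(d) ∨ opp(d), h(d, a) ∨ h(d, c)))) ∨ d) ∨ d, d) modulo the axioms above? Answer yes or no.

Left:  h(d ∨ h(h((b ∨ d) ∨ h(c, c) ∨ c ∨ a, opp(h(a, a))) ∨ h(d ∨ c ∨ b, c ∨ (b ∨ c)) ∨ (c ∨ opp(c) ∨ h(h(b, d), d ∨ ((d ∨ d) ∨ d))), (h(opp(d) ∨ opp(d), h(d, c) ∨ h(opp(opp(d)), a)) ∨ h(((d ∨ c) ∨ h(d, a)) ∨ d, h(b ∨ a, a ∨ c ∨ (a ∨ d)))) ∨ (h(h(d, a) ∨ h(d, b), h(a ∨ b, opp(d))) ∨ c)), opp(opp(d)))
  Descend into:  d ∨ h(h((b ∨ d) ∨ h(c, c) ∨ c ∨ a, opp(h(a, a))) ∨ h(d ∨ c ∨ b, c ∨ (b ∨ c)) ∨ (c ∨ opp(c) ∨ h(h(b, d), d ∨ ((d ∨ d) ∨ d))), (h(opp(d) ∨ opp(d), h(d, c) ∨ h(opp(opp(d)), a)) ∨ h(((d ∨ c) ∨ h(d, a)) ∨ d, h(b ∨ a, a ∨ c ∨ (a ∨ d)))) ∨ (h(h(d, a) ∨ h(d, b), h(a ∨ b, opp(d))) ∨ c))
  Push opp inside:  distribute opp over ∨ and collapse double opp
  Collect terms:  d ∨ h(h(a ∨ b ∨ c ∨ d ∨ h(c, c), opp(h(a, a))) ∨ h(b ∨ c ∨ d, b ∨ c ∨ c) ∨ h(h(b, d), d ∨ d ∨ d ∨ d), c ∨ h(c ∨ d ∨ d ∨ h(d, a), h(a ∨ b, a ∨ a ∨ c ∨ d)) ∨ h(h(d, a) ∨ h(d, b), h(a ∨ b, opp(d))) ∨ h(opp(d) ∨ opp(d), h(d, a) ∨ h(d, c)))
  Put back:  h(d ∨ h(h(a ∨ b ∨ c ∨ d ∨ h(c, c), opp(h(a, a))) ∨ h(b ∨ c ∨ d, b ∨ c ∨ c) ∨ h(h(b, d), d ∨ d ∨ d ∨ d), c ∨ h(c ∨ d ∨ d ∨ h(d, a), h(a ∨ b, a ∨ a ∨ c ∨ d)) ∨ h(h(d, a) ∨ h(d, b), h(a ∨ b, opp(d))) ∨ h(opp(d) ∨ opp(d), h(d, a) ∨ h(d, c))), d)
Right:  h(((opp(d) ∨ h((h(h(b, d), (d ∨ opp(opp(d))) ∨ (d ∨ d)) ∨ h(b ∨ (((c ∨ b) ∨ opp(b)) ∨ d), c ∨ (b ∨ opp(opp(opp(opp(c))))))) ∨ h((d ∨ ((b ∨ b) ∨ opp(b))) ∨ h(c, c) ∨ (c ∨ a), opp(h(a, a))), (c ∨ (h(c ∨ h(d, a) ∨ opp(opp(d)) ∨ (d ∨ b ∨ opp(b)), h(opp(opp(b)) ∨ a, d ∨ c ∨ a ∨ a)) ∨ h(h(d, a) ∨ h(d, b), h(a ∨ b, opp(d))))) ∨ h(opp(d) ∨ opp(d), h(d, a) ∨ h(d, c)))) ∨ d) ∨ d, d)
  Work inside:  ((opp(d) ∨ h((h(h(b, d), (d ∨ opp(opp(d))) ∨ (d ∨ d)) ∨ h(b ∨ (((c ∨ b) ∨ opp(b)) ∨ d), c ∨ (b ∨ opp(opp(opp(opp(c))))))) ∨ h((d ∨ ((b ∨ b) ∨ opp(b))) ∨ h(c, c) ∨ (c ∨ a), opp(h(a, a))), (c ∨ (h(c ∨ h(d, a) ∨ opp(opp(d)) ∨ (d ∨ b ∨ opp(b)), h(opp(opp(b)) ∨ a, d ∨ c ∨ a ∨ a)) ∨ h(h(d, a) ∨ h(d, b), h(a ∨ b, opp(d))))) ∨ h(opp(d) ∨ opp(d), h(d, a) ∨ h(d, c)))) ∨ d) ∨ d
  Push opp inside:  distribute opp over ∨ and collapse double opp
  Combine occurrences:  d ∨ h(h(a ∨ b ∨ c ∨ d ∨ h(c, c), opp(h(a, a))) ∨ h(b ∨ c ∨ d, b ∨ c ∨ c) ∨ h(h(b, d), d ∨ d ∨ d ∨ d), c ∨ h(c ∨ d ∨ d ∨ h(d, a), h(a ∨ b, a ∨ a ∨ c ∨ d)) ∨ h(h(d, a) ∨ h(d, b), h(a ∨ b, opp(d))) ∨ h(opp(d) ∨ opp(d), h(d, a) ∨ h(d, c)))
  Put back:  h(d ∨ h(h(a ∨ b ∨ c ∨ d ∨ h(c, c), opp(h(a, a))) ∨ h(b ∨ c ∨ d, b ∨ c ∨ c) ∨ h(h(b, d), d ∨ d ∨ d ∨ d), c ∨ h(c ∨ d ∨ d ∨ h(d, a), h(a ∨ b, a ∨ a ∨ c ∨ d)) ∨ h(h(d, a) ∨ h(d, b), h(a ∨ b, opp(d))) ∨ h(opp(d) ∨ opp(d), h(d, a) ∨ h(d, c))), d)

Answer: yes — both canonical forms are h(d ∨ h(h(a ∨ b ∨ c ∨ d ∨ h(c, c), opp(h(a, a))) ∨ h(b ∨ c ∨ d, b ∨ c ∨ c) ∨ h(h(b, d), d ∨ d ∨ d ∨ d), c ∨ h(c ∨ d ∨ d ∨ h(d, a), h(a ∨ b, a ∨ a ∨ c ∨ d)) ∨ h(h(d, a) ∨ h(d, b), h(a ∨ b, opp(d))) ∨ h(opp(d) ∨ opp(d), h(d, a) ∨ h(d, c))), d)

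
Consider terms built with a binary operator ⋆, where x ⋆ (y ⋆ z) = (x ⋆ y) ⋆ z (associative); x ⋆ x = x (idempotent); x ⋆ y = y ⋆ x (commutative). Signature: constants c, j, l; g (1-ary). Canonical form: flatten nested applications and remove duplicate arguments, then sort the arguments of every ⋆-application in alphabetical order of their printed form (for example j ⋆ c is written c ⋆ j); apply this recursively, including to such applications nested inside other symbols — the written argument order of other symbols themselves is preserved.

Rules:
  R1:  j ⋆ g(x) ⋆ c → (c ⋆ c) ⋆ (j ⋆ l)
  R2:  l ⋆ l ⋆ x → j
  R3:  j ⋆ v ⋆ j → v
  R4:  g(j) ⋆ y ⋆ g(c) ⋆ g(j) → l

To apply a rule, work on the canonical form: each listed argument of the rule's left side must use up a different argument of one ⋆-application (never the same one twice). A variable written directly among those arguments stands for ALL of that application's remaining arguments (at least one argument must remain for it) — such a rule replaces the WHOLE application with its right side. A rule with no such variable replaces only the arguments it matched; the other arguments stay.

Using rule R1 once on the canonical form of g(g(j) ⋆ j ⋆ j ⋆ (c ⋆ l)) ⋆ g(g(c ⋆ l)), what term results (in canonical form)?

Canonical form:  g(c ⋆ g(j) ⋆ j ⋆ l) ⋆ g(g(c ⋆ l))
R1 matches:  uses c, g(j), j;  x := j
Result:  g(c ⋆ j ⋆ l) ⋆ g(g(c ⋆ l))

Answer: g(c ⋆ j ⋆ l) ⋆ g(g(c ⋆ l))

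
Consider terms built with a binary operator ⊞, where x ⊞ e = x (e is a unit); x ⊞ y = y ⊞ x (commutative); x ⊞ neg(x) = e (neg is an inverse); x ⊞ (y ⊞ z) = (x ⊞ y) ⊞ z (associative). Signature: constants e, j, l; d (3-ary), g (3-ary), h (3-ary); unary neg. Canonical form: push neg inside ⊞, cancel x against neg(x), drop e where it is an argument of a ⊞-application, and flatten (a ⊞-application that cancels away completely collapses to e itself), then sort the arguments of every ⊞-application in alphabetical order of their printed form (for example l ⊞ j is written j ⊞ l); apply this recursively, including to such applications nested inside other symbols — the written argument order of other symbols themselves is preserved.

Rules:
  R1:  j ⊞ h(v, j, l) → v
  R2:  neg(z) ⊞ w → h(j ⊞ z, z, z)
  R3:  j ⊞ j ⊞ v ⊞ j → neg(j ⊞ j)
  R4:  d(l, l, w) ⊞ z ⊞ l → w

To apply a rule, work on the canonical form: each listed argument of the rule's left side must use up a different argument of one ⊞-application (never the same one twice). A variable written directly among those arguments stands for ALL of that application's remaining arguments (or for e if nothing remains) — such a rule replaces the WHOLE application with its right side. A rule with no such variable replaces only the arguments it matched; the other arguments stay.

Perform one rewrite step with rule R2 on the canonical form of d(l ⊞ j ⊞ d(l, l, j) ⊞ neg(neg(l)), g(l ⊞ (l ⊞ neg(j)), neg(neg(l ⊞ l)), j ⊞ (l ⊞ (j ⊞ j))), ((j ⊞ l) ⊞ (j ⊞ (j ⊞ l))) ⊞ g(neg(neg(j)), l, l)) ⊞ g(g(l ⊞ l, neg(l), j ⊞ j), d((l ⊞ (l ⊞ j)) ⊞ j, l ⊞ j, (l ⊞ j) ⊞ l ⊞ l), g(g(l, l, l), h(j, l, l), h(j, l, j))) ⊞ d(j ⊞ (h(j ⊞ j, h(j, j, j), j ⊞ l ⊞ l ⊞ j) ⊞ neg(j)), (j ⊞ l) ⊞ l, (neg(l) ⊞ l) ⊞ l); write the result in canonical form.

Canonical form:  d(d(l, l, j) ⊞ j ⊞ l ⊞ l, g(l ⊞ l ⊞ neg(j), l ⊞ l, j ⊞ j ⊞ j ⊞ l), g(j, l, l) ⊞ j ⊞ j ⊞ j ⊞ l ⊞ l) ⊞ d(h(j ⊞ j, h(j, j, j), j ⊞ j ⊞ l ⊞ l), j ⊞ l ⊞ l, l) ⊞ g(g(l ⊞ l, neg(l), j ⊞ j), d(j ⊞ j ⊞ l ⊞ l, j ⊞ l, j ⊞ l ⊞ l ⊞ l), g(g(l, l, l), h(j, l, l), h(j, l, j)))
Apply R2:  consuming neg(j);  w := l ⊞ l, z := j
Every leftover argument binds to the variable; the entire application is replaced.
Giving:  d(d(l, l, j) ⊞ j ⊞ l ⊞ l, g(h(j ⊞ j, j, j), l ⊞ l, j ⊞ j ⊞ j ⊞ l), g(j, l, l) ⊞ j ⊞ j ⊞ j ⊞ l ⊞ l) ⊞ d(h(j ⊞ j, h(j, j, j), j ⊞ j ⊞ l ⊞ l), j ⊞ l ⊞ l, l) ⊞ g(g(l ⊞ l, neg(l), j ⊞ j), d(j ⊞ j ⊞ l ⊞ l, j ⊞ l, j ⊞ l ⊞ l ⊞ l), g(g(l, l, l), h(j, l, l), h(j, l, j)))

Answer: d(d(l, l, j) ⊞ j ⊞ l ⊞ l, g(h(j ⊞ j, j, j), l ⊞ l, j ⊞ j ⊞ j ⊞ l), g(j, l, l) ⊞ j ⊞ j ⊞ j ⊞ l ⊞ l) ⊞ d(h(j ⊞ j, h(j, j, j), j ⊞ j ⊞ l ⊞ l), j ⊞ l ⊞ l, l) ⊞ g(g(l ⊞ l, neg(l), j ⊞ j), d(j ⊞ j ⊞ l ⊞ l, j ⊞ l, j ⊞ l ⊞ l ⊞ l), g(g(l, l, l), h(j, l, l), h(j, l, j)))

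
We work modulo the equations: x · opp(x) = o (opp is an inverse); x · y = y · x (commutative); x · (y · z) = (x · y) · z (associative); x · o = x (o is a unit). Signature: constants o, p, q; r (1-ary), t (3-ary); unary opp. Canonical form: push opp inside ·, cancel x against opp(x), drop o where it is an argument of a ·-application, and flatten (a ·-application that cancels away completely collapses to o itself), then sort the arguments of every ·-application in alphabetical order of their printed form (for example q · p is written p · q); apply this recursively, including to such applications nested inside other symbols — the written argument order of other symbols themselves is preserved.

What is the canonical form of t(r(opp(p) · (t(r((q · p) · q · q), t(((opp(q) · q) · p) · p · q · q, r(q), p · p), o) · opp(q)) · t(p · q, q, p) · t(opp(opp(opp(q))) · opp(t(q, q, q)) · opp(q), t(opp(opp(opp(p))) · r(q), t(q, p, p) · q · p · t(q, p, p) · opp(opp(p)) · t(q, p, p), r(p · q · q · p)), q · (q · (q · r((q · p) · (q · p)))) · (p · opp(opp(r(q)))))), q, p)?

Answer: t(r(opp(p) · opp(q) · t(opp(q) · opp(q) · opp(t(q, q, q)), t(opp(p) · r(q), p · p · q · t(q, p, p) · t(q, p, p) · t(q, p, p), r(p · p · q · q)), p · q · q · q · r(p · p · q · q) · r(q)) · t(p · q, q, p) · t(r(p · q · q · q), t(p · p · q · q, r(q), p · p), o)), q, p)

Derivation:
Descend into:  opp(p) · (t(r((q · p) · q · q), t(((opp(q) · q) · p) · p · q · q, r(q), p · p), o) · opp(q)) · t(p · q, q, p) · t(opp(opp(opp(q))) · opp(t(q, q, q)) · opp(q), t(opp(opp(opp(p))) · r(q), t(q, p, p) · q · p · t(q, p, p) · opp(opp(p)) · t(q, p, p), r(p · q · q · p)), q · (q · (q · r((q · p) · (q · p)))) · (p · opp(opp(r(q)))))
Push opp inside:  distribute opp over · and collapse double opp
Combine occurrences:  opp(p) · t(r(p · q · q · q), t(p · p · q · q, r(q), p · p), o) · opp(q) · t(p · q, q, p) · t(opp(q) · opp(q) · opp(t(q, q, q)), t(opp(p) · r(q), p · p · q · t(q, p, p) · t(q, p, p) · t(q, p, p), r(p · p · q · q)), p · q · q · q · r(p · p · q · q) · r(q))
Sort arguments:  opp(p) · opp(q) · t(opp(q) · opp(q) · opp(t(q, q, q)), t(opp(p) · r(q), p · p · q · t(q, p, p) · t(q, p, p) · t(q, p, p), r(p · p · q · q)), p · q · q · q · r(p · p · q · q) · r(q)) · t(p · q, q, p) · t(r(p · q · q · q), t(p · p · q · q, r(q), p · p), o)
Reassemble:  t(r(opp(p) · opp(q) · t(opp(q) · opp(q) · opp(t(q, q, q)), t(opp(p) · r(q), p · p · q · t(q, p, p) · t(q, p, p) · t(q, p, p), r(p · p · q · q)), p · q · q · q · r(p · p · q · q) · r(q)) · t(p · q, q, p) · t(r(p · q · q · q), t(p · p · q · q, r(q), p · p), o)), q, p)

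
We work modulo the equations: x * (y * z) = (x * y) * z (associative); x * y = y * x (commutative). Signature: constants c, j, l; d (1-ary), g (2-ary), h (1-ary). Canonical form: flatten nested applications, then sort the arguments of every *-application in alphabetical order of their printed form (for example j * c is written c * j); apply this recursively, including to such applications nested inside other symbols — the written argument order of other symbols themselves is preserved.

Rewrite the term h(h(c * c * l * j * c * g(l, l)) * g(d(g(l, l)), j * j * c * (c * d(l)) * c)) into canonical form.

Work inside:  h(c * c * l * j * c * g(l, l)) * g(d(g(l, l)), j * j * c * (c * d(l)) * c)
Canonicalize subterm:  h(c * c * l * j * c * g(l, l))  →  h(c * c * c * g(l, l) * j * l)
Inside:  g(d(g(l, l)), j * j * c * (c * d(l)) * c)  →  g(d(g(l, l)), c * c * c * d(l) * j * j)
Sort:  g(d(g(l, l)), c * c * c * d(l) * j * j) * h(c * c * c * g(l, l) * j * l)
Put back:  h(g(d(g(l, l)), c * c * c * d(l) * j * j) * h(c * c * c * g(l, l) * j * l))

Answer: h(g(d(g(l, l)), c * c * c * d(l) * j * j) * h(c * c * c * g(l, l) * j * l))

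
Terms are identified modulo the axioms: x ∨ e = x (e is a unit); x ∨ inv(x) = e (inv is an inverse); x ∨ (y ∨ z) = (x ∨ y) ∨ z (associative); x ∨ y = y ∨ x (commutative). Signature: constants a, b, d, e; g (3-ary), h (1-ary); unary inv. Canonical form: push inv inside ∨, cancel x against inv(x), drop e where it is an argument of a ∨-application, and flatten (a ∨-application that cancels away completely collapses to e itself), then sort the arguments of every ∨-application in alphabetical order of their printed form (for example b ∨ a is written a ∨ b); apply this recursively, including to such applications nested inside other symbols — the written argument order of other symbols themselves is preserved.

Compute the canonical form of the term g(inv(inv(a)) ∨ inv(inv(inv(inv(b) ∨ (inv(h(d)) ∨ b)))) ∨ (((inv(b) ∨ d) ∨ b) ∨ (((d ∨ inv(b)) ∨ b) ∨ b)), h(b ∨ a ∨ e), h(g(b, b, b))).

Answer: g(a ∨ b ∨ d ∨ d ∨ h(d), h(a ∨ b), h(g(b, b, b)))

Derivation:
Focus inside:  inv(inv(a)) ∨ inv(inv(inv(inv(b) ∨ (inv(h(d)) ∨ b)))) ∨ (((inv(b) ∨ d) ∨ b) ∨ (((d ∨ inv(b)) ∨ b) ∨ b))
Push inv inside:  distribute inv over ∨ and collapse double inv
Collect:  a ∨ b ∨ h(d) ∨ d ∨ d
Sort:  a ∨ b ∨ d ∨ d ∨ h(d)
Put back:  g(a ∨ b ∨ d ∨ d ∨ h(d), h(a ∨ b), h(g(b, b, b)))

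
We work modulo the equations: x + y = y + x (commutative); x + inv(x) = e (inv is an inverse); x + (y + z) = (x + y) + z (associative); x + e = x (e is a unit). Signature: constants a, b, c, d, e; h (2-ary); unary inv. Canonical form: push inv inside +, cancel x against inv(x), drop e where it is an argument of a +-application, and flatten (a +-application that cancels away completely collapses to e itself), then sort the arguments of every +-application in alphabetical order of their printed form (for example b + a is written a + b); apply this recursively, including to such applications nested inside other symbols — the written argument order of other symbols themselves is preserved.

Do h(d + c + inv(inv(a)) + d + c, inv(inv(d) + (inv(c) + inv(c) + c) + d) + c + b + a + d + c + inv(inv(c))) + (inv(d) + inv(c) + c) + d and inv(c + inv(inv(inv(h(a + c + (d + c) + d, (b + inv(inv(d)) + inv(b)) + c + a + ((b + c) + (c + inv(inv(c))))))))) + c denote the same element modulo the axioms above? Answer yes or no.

Left:  h(d + c + inv(inv(a)) + d + c, inv(inv(d) + (inv(c) + inv(c) + c) + d) + c + b + a + d + c + inv(inv(c))) + (inv(d) + inv(c) + c) + d
  Push inv inside:  distribute inv over + and collapse double inv
  Cancel:  d cancels; c cancels
  Collect:  h(a + c + c + d + d, a + b + c + c + c + c + d)
Right:  inv(c + inv(inv(inv(h(a + c + (d + c) + d, (b + inv(inv(d)) + inv(b)) + c + a + ((b + c) + (c + inv(inv(c))))))))) + c
  Push inv inside:  distribute inv over + and collapse double inv
  Inverses cancel:  c cancels
  Combine occurrences:  h(a + c + c + d + d, a + b + c + c + c + c + d)

Answer: yes — both canonical forms are h(a + c + c + d + d, a + b + c + c + c + c + d)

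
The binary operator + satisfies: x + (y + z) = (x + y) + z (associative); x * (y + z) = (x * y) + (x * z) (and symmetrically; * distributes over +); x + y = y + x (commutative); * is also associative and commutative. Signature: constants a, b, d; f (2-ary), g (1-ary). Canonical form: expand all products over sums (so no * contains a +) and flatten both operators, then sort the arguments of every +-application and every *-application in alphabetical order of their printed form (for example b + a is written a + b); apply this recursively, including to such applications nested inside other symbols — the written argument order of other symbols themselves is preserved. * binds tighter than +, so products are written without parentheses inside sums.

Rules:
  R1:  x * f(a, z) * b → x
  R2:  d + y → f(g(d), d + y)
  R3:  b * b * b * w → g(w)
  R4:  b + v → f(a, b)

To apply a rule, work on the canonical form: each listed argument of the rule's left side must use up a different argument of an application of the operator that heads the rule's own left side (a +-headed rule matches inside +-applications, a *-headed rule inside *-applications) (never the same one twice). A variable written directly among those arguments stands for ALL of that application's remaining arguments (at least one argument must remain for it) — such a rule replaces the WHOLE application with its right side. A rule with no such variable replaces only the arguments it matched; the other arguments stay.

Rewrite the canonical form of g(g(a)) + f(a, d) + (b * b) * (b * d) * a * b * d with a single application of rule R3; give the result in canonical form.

Canonical form:  a * b * b * b * b * d * d + f(a, d) + g(g(a))
Match R3:  consume b, b, b;  w := a * b * d * d
The variable takes the whole remainder — replace the entire application.
New term:  f(a, d) + g(a * b * d * d) + g(g(a))

Answer: f(a, d) + g(a * b * d * d) + g(g(a))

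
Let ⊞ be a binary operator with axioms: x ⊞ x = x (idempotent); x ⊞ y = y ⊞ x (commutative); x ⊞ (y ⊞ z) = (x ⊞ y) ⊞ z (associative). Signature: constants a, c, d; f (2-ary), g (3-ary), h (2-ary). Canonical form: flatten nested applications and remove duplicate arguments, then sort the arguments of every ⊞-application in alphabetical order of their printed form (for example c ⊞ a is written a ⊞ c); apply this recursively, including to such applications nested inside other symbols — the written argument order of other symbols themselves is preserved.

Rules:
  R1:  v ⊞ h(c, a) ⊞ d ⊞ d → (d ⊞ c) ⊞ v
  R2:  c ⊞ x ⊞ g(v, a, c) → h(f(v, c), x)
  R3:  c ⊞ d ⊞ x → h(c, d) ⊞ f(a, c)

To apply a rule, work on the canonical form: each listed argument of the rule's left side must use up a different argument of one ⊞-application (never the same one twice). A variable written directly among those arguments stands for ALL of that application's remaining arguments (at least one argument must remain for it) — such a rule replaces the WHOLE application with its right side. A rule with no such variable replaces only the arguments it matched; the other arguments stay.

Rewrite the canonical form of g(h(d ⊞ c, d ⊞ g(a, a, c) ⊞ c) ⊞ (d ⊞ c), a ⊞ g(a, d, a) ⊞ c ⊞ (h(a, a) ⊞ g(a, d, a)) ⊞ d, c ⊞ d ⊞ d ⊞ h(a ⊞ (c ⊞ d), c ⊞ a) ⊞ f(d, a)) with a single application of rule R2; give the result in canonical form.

Answer: g(c ⊞ d ⊞ h(c ⊞ d, h(f(a, c), d)), a ⊞ c ⊞ d ⊞ g(a, d, a) ⊞ h(a, a), c ⊞ d ⊞ f(d, a) ⊞ h(a ⊞ c ⊞ d, a ⊞ c))

Derivation:
Canonical form:  g(c ⊞ d ⊞ h(c ⊞ d, c ⊞ d ⊞ g(a, a, c)), a ⊞ c ⊞ d ⊞ g(a, d, a) ⊞ h(a, a), c ⊞ d ⊞ f(d, a) ⊞ h(a ⊞ c ⊞ d, a ⊞ c))
Apply R2:  consuming c, g(a, a, c);  v := a, x := d
Every leftover argument binds to the variable; the entire application is replaced.
Giving:  g(c ⊞ d ⊞ h(c ⊞ d, h(f(a, c), d)), a ⊞ c ⊞ d ⊞ g(a, d, a) ⊞ h(a, a), c ⊞ d ⊞ f(d, a) ⊞ h(a ⊞ c ⊞ d, a ⊞ c))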